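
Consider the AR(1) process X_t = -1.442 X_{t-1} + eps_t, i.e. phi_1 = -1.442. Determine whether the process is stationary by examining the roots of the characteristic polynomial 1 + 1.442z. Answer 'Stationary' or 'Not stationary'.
\text{Not stationary}

The AR(p) characteristic polynomial is P(z) = 1 + 1.442z.
Stationarity requires all roots to lie outside the unit circle, i.e. |z| > 1 for every root.
This is linear in z: 1 + (1.442) z = 0  =>  z = -1/(1.442) = -0.693481,  |z| = 0.693481.
Moduli of all roots: 0.6935.
All moduli strictly greater than 1? No.
Verdict: Not stationary.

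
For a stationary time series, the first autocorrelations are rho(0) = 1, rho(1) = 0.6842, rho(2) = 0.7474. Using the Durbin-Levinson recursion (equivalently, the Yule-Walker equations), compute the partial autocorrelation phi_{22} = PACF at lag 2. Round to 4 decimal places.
\phi_{22} = 0.5251

The PACF at lag k is phi_{kk}, the last component of the solution
to the Yule-Walker system G_k phi = r_k where
  (G_k)_{ij} = rho(|i - j|), (r_k)_i = rho(i), i,j = 1..k.
Equivalently, Durbin-Levinson gives phi_{kk} iteratively:
  phi_{11} = rho(1)
  phi_{kk} = [rho(k) - sum_{j=1..k-1} phi_{k-1,j} rho(k-j)]
            / [1 - sum_{j=1..k-1} phi_{k-1,j} rho(j)],
  phi_{k,j} = phi_{k-1,j} - phi_{kk} phi_{k-1,k-j},  j = 1..k-1.
Step k = 1:
  phi_11 = rho(1) = 0.6842.
Step k = 2:
  phi_22 = [rho(2) - phi_11 rho(1)] / [1 - phi_11 rho(1)] = [0.7474 - (0.6842)(0.6842)] / [1 - (0.6842)(0.6842)]
         = 0.27927036 / 0.53187036 = 0.5251.
Therefore phi_{22} = 0.5251.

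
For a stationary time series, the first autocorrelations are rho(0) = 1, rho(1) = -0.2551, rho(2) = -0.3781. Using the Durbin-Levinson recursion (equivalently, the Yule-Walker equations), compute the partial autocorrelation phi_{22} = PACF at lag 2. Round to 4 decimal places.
\phi_{22} = -0.4740

The PACF at lag k is phi_{kk}, the last component of the solution
to the Yule-Walker system G_k phi = r_k where
  (G_k)_{ij} = rho(|i - j|), (r_k)_i = rho(i), i,j = 1..k.
Equivalently, Durbin-Levinson gives phi_{kk} iteratively:
  phi_{11} = rho(1)
  phi_{kk} = [rho(k) - sum_{j=1..k-1} phi_{k-1,j} rho(k-j)]
            / [1 - sum_{j=1..k-1} phi_{k-1,j} rho(j)],
  phi_{k,j} = phi_{k-1,j} - phi_{kk} phi_{k-1,k-j},  j = 1..k-1.
Step k = 1:
  phi_11 = rho(1) = -0.2551.
Step k = 2:
  phi_22 = [rho(2) - phi_11 rho(1)] / [1 - phi_11 rho(1)] = [-0.3781 - (-0.2551)(-0.2551)] / [1 - (-0.2551)(-0.2551)]
         = -0.44317601 / 0.93492399 = -0.474.
Therefore phi_{22} = -0.4740.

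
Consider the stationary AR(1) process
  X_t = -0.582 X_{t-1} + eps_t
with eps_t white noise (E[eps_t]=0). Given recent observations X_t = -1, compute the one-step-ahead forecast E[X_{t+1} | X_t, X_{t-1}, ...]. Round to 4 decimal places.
E[X_{t+1} \mid \mathcal F_t] = 0.5820

For an AR(p) model X_t = c + sum_i phi_i X_{t-i} + eps_t, the
one-step-ahead conditional mean is
  E[X_{t+1} | X_t, ...] = c + sum_i phi_i X_{t+1-i}.
Substitute known values:
  E[X_{t+1} | ...] = (-0.582) * (-1)
                   = 0.5820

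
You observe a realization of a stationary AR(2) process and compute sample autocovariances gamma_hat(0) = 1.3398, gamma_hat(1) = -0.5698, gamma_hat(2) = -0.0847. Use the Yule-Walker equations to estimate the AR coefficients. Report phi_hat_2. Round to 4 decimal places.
\hat\phi_{2} = -0.2980

The Yule-Walker equations for an AR(p) process read, in matrix form,
  Gamma_p phi = r_p,   with   (Gamma_p)_{ij} = gamma(|i - j|),
                       (r_p)_i = gamma(i),   i,j = 1..p.
Substitute the sample gammas (Toeplitz matrix and right-hand side of size 2):
  Gamma_p = [[1.3398, -0.5698], [-0.5698, 1.3398]]
  r_p     = [-0.5698, -0.0847]
Written out:
  1.3398 phi_1 - 0.5698 phi_2 = -0.5698
  -0.5698 phi_1 + 1.3398 phi_2 = -0.0847
Solve by Cramer's rule:
  det = gamma(0)^2 - gamma(1)^2 = (1.3398)^2 - (-0.5698)^2 = 1.79506404 - 0.32467204 = 1.470392
  phi_hat_1 = [gamma(1) gamma(0) - gamma(1) gamma(2)] / det = [(-0.5698)(1.3398) - (-0.5698)(-0.0847)] / 1.470392 = -0.8116801 / 1.470392 = -0.552
  phi_hat_2 = [gamma(0) gamma(2) - gamma(1)^2] / det = [(1.3398)(-0.0847) - (-0.5698)^2] / 1.470392 = -0.4381531 / 1.470392 = -0.298
So phi_hat = [-0.5520, -0.2980].
Therefore phi_hat_2 = -0.2980.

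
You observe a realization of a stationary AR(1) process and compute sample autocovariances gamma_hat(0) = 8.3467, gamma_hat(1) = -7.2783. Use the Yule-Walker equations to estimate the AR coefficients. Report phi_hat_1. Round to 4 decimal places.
\hat\phi_{1} = -0.8720

The Yule-Walker equations for an AR(p) process read, in matrix form,
  Gamma_p phi = r_p,   with   (Gamma_p)_{ij} = gamma(|i - j|),
                       (r_p)_i = gamma(i),   i,j = 1..p.
Substitute the sample gammas (Toeplitz matrix and right-hand side of size 1):
  Gamma_p = [[8.3467]]
  r_p     = [-7.2783]
With p = 1 this is the single equation gamma(0) phi_1 = gamma(1):
  phi_hat_1 = gamma(1) / gamma(0) = -7.2783 / 8.3467 = -0.8720.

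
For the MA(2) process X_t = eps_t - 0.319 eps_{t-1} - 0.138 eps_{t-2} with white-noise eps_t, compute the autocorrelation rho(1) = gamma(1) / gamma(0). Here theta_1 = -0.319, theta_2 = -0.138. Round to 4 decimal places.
\rho(1) = -0.2453

For an MA(q) process with theta_0 = 1, the autocovariance is
  gamma(k) = sigma^2 * sum_{i=0..q-k} theta_i * theta_{i+k},
and rho(k) = gamma(k) / gamma(0). Sigma^2 cancels.
  numerator   = (1)*(-0.319) + (-0.319)*(-0.138) = -0.274978.
  denominator = (1)^2 + (-0.319)^2 + (-0.138)^2 = 1.120805.
  rho(1) = -0.274978 / 1.120805 = -0.2453.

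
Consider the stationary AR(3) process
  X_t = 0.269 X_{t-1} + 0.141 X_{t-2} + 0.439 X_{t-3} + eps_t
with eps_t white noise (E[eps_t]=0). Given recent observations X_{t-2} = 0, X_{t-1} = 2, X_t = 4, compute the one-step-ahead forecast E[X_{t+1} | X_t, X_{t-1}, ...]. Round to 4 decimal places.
E[X_{t+1} \mid \mathcal F_t] = 1.3580

For an AR(p) model X_t = c + sum_i phi_i X_{t-i} + eps_t, the
one-step-ahead conditional mean is
  E[X_{t+1} | X_t, ...] = c + sum_i phi_i X_{t+1-i}.
Substitute known values:
  E[X_{t+1} | ...] = (0.269) * (4) + (0.141) * (2) + (0.439) * (0)
                   = 1.3580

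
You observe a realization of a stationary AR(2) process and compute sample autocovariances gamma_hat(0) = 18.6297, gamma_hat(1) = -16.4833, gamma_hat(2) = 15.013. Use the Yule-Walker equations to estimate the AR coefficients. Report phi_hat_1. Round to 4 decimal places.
\hat\phi_{1} = -0.7910

The Yule-Walker equations for an AR(p) process read, in matrix form,
  Gamma_p phi = r_p,   with   (Gamma_p)_{ij} = gamma(|i - j|),
                       (r_p)_i = gamma(i),   i,j = 1..p.
Substitute the sample gammas (Toeplitz matrix and right-hand side of size 2):
  Gamma_p = [[18.6297, -16.4833], [-16.4833, 18.6297]]
  r_p     = [-16.4833, 15.013]
Written out:
  18.6297 phi_1 - 16.4833 phi_2 = -16.4833
  -16.4833 phi_1 + 18.6297 phi_2 = 15.013
Solve by Cramer's rule:
  det = gamma(0)^2 - gamma(1)^2 = (18.6297)^2 - (-16.4833)^2 = 347.06572209 - 271.69917889 = 75.3665432
  phi_hat_1 = [gamma(1) gamma(0) - gamma(1) gamma(2)] / det = [(-16.4833)(18.6297) - (-16.4833)(15.013)] / 75.3665432 = -59.61515111 / 75.3665432 = -0.791
  phi_hat_2 = [gamma(0) gamma(2) - gamma(1)^2] / det = [(18.6297)(15.013) - (-16.4833)^2] / 75.3665432 = 7.98850721 / 75.3665432 = 0.106
So phi_hat = [-0.7910, 0.1060].
Therefore phi_hat_1 = -0.7910.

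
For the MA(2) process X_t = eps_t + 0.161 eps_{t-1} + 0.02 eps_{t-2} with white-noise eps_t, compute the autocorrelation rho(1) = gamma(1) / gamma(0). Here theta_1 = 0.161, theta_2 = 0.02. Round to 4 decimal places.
\rho(1) = 0.1600

For an MA(q) process with theta_0 = 1, the autocovariance is
  gamma(k) = sigma^2 * sum_{i=0..q-k} theta_i * theta_{i+k},
and rho(k) = gamma(k) / gamma(0). Sigma^2 cancels.
  numerator   = (1)*(0.161) + (0.161)*(0.02) = 0.16422.
  denominator = (1)^2 + (0.161)^2 + (0.02)^2 = 1.026321.
  rho(1) = 0.16422 / 1.026321 = 0.1600.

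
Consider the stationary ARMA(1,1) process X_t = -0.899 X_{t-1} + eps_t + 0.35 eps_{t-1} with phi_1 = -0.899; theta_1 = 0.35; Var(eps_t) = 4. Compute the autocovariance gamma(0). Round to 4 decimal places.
\gamma(0) = 10.2858

Multiply the model equation by X_{t-k} and take expectations. With theta_0 = psi_0 = 1 and psi_j the MA(infinity) weights, this gives
  gamma(k) - sum_i phi_i gamma(k-i) = c_k,
  c_k = sigma^2 * sum_{j=k..q} theta_j psi_{j-k}   (c_k = 0 for k > q),
using gamma(-m) = gamma(m).
psi-weights needed (psi_j = theta_j + sum_i phi_i psi_{j-i}):
  psi_1 = theta_1 + phi_1 = 0.35 + (-0.899) = -0.549
Right-hand sides:
  c_0 = sigma^2 (1 + theta_1 psi_1) = 4 * (1 + (0.35)(-0.549)) = 4 * 0.80785 = 3.2314
  c_1 = sigma^2 theta_1 = 4 * (0.35) = 1.4
  c_2 = 0
Equations for k = 0 and k = 1 (AR order 1):
  gamma(0) = phi_1 gamma(1) + c_0
  gamma(1) = phi_1 gamma(0) + c_1
Substituting the second into the first: gamma(0) (1 - phi_1^2) = c_0 + phi_1 c_1, so
  gamma(0) = (c_0 + phi_1 c_1) / (1 - phi_1^2) = (3.2314 + (-0.899)(1.4)) / (1 - (-0.899)^2) = 1.9728 / 0.191799 = 10.285768.
Therefore gamma(0) = 10.2858 (to 4 decimal places).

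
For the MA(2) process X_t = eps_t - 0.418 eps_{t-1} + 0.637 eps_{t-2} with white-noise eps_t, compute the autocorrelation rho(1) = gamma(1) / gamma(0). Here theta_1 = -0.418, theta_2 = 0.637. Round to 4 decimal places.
\rho(1) = -0.4329

For an MA(q) process with theta_0 = 1, the autocovariance is
  gamma(k) = sigma^2 * sum_{i=0..q-k} theta_i * theta_{i+k},
and rho(k) = gamma(k) / gamma(0). Sigma^2 cancels.
  numerator   = (1)*(-0.418) + (-0.418)*(0.637) = -0.684266.
  denominator = (1)^2 + (-0.418)^2 + (0.637)^2 = 1.580493.
  rho(1) = -0.684266 / 1.580493 = -0.4329.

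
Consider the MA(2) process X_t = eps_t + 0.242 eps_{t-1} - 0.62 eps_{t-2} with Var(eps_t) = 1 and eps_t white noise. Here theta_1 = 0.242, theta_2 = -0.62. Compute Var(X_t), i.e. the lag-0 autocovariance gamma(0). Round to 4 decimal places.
\gamma(0) = 1.4430

For an MA(q) process X_t = eps_t + sum_i theta_i eps_{t-i} with
Var(eps_t) = sigma^2, the variance is
  gamma(0) = sigma^2 * (1 + sum_i theta_i^2).
  sum_i theta_i^2 = (0.242)^2 + (-0.62)^2 = 0.058564 + 0.3844 = 0.442964.
  gamma(0) = 1 * (1 + 0.442964) = 1 * 1.442964 = 1.442964, which rounds to 1.4430.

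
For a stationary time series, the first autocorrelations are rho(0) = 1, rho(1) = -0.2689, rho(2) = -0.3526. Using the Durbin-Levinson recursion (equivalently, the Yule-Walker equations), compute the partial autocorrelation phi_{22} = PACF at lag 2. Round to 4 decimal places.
\phi_{22} = -0.4580

The PACF at lag k is phi_{kk}, the last component of the solution
to the Yule-Walker system G_k phi = r_k where
  (G_k)_{ij} = rho(|i - j|), (r_k)_i = rho(i), i,j = 1..k.
Equivalently, Durbin-Levinson gives phi_{kk} iteratively:
  phi_{11} = rho(1)
  phi_{kk} = [rho(k) - sum_{j=1..k-1} phi_{k-1,j} rho(k-j)]
            / [1 - sum_{j=1..k-1} phi_{k-1,j} rho(j)],
  phi_{k,j} = phi_{k-1,j} - phi_{kk} phi_{k-1,k-j},  j = 1..k-1.
Step k = 1:
  phi_11 = rho(1) = -0.2689.
Step k = 2:
  phi_22 = [rho(2) - phi_11 rho(1)] / [1 - phi_11 rho(1)] = [-0.3526 - (-0.2689)(-0.2689)] / [1 - (-0.2689)(-0.2689)]
         = -0.42490721 / 0.92769279 = -0.458.
Therefore phi_{22} = -0.4580.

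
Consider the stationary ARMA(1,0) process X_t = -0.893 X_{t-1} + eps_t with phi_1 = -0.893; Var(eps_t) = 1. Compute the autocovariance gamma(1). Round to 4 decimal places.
\gamma(1) = -4.4088

Multiply the model equation by X_{t-k} and take expectations. With theta_0 = psi_0 = 1 and psi_j the MA(infinity) weights, this gives
  gamma(k) - sum_i phi_i gamma(k-i) = c_k,
  c_k = sigma^2 * sum_{j=k..q} theta_j psi_{j-k}   (c_k = 0 for k > q),
using gamma(-m) = gamma(m).
Pure AR (q = 0): c_0 = sigma^2 = 1, c_k = 0 for k >= 1.
Equations for k = 0 and k = 1 (AR order 1):
  gamma(0) = phi_1 gamma(1) + c_0
  gamma(1) = phi_1 gamma(0) + c_1
Substituting the second into the first: gamma(0) (1 - phi_1^2) = c_0 + phi_1 c_1, so
  gamma(0) = c_0 / (1 - phi_1^2) = 1 / (1 - (-0.893)^2) = 1 / 0.202551 = 4.937028.
  gamma(1) = phi_1 gamma(0) = (-0.893)(4.937028) = -4.408766.
Therefore gamma(1) = -4.4088 (to 4 decimal places).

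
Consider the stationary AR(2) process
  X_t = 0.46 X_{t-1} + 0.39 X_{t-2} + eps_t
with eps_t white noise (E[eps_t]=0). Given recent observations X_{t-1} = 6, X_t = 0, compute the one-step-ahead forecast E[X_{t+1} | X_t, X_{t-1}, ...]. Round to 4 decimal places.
E[X_{t+1} \mid \mathcal F_t] = 2.3400

For an AR(p) model X_t = c + sum_i phi_i X_{t-i} + eps_t, the
one-step-ahead conditional mean is
  E[X_{t+1} | X_t, ...] = c + sum_i phi_i X_{t+1-i}.
Substitute known values:
  E[X_{t+1} | ...] = (0.46) * (0) + (0.39) * (6)
                   = 2.3400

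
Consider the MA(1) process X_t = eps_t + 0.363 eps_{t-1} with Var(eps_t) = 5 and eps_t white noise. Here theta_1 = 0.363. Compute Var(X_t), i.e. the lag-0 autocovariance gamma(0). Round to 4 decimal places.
\gamma(0) = 5.6588

For an MA(q) process X_t = eps_t + sum_i theta_i eps_{t-i} with
Var(eps_t) = sigma^2, the variance is
  gamma(0) = sigma^2 * (1 + sum_i theta_i^2).
  sum_i theta_i^2 = (0.363)^2 = 0.131769.
  gamma(0) = 5 * (1 + 0.131769) = 5 * 1.131769 = 5.658845, which rounds to 5.6588.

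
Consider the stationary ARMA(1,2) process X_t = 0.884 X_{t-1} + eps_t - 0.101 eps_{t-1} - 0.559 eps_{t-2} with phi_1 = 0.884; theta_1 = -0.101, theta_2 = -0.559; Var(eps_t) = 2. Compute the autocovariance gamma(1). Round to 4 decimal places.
\gamma(1) = 1.9180

Multiply the model equation by X_{t-k} and take expectations. With theta_0 = psi_0 = 1 and psi_j the MA(infinity) weights, this gives
  gamma(k) - sum_i phi_i gamma(k-i) = c_k,
  c_k = sigma^2 * sum_{j=k..q} theta_j psi_{j-k}   (c_k = 0 for k > q),
using gamma(-m) = gamma(m).
psi-weights needed (psi_j = theta_j + sum_i phi_i psi_{j-i}):
  psi_1 = theta_1 + phi_1 = -0.101 + (0.884) = 0.783
  psi_2 = theta_2 + phi_1 psi_1 = -0.559 + (0.884)(0.783) = 0.133172
Right-hand sides:
  c_0 = sigma^2 (1 + theta_1 psi_1 + theta_2 psi_2) = 2 * (1 + (-0.101)(0.783) + (-0.559)(0.133172)) = 2 * 0.846474 = 1.692948
  c_1 = sigma^2 (theta_1 + theta_2 psi_1) = 2 * (-0.101 + (-0.559)(0.783)) = -1.077394
  c_2 = sigma^2 theta_2 = 2 * (-0.559) = -1.118
Equations for k = 0 and k = 1 (AR order 1):
  gamma(0) = phi_1 gamma(1) + c_0
  gamma(1) = phi_1 gamma(0) + c_1
Substituting the second into the first: gamma(0) (1 - phi_1^2) = c_0 + phi_1 c_1, so
  gamma(0) = (c_0 + phi_1 c_1) / (1 - phi_1^2) = (1.692948 + (0.884)(-1.077394)) / (1 - (0.884)^2) = 0.740531 / 0.218544 = 3.388477.
  gamma(1) = phi_1 gamma(0) + c_1 = (0.884)(3.388477) + (-1.077394) = 1.91802.
Therefore gamma(1) = 1.9180 (to 4 decimal places).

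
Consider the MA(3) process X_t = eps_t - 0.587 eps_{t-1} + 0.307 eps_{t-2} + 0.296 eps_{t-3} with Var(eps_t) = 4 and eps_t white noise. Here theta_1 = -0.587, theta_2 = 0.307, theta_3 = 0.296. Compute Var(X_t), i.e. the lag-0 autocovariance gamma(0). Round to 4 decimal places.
\gamma(0) = 6.1057

For an MA(q) process X_t = eps_t + sum_i theta_i eps_{t-i} with
Var(eps_t) = sigma^2, the variance is
  gamma(0) = sigma^2 * (1 + sum_i theta_i^2).
  sum_i theta_i^2 = (-0.587)^2 + (0.307)^2 + (0.296)^2 = 0.344569 + 0.094249 + 0.087616 = 0.526434.
  gamma(0) = 4 * (1 + 0.526434) = 4 * 1.526434 = 6.105736, which rounds to 6.1057.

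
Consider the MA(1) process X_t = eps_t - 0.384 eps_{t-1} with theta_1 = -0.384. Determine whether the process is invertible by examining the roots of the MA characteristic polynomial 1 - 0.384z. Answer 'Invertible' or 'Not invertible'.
\text{Invertible}

The MA(q) characteristic polynomial is P(z) = 1 - 0.384z.
Invertibility requires all roots to lie outside the unit circle, i.e. |z| > 1 for every root.
This is linear in z: 1 + (-0.384) z = 0  =>  z = -1/(-0.384) = 2.604167,  |z| = 2.604167.
Moduli of all roots: 2.6042.
All moduli strictly greater than 1? Yes.
Verdict: Invertible.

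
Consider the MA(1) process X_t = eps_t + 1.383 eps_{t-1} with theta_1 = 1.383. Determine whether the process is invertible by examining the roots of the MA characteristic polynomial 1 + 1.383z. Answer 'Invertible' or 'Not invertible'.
\text{Not invertible}

The MA(q) characteristic polynomial is P(z) = 1 + 1.383z.
Invertibility requires all roots to lie outside the unit circle, i.e. |z| > 1 for every root.
This is linear in z: 1 + (1.383) z = 0  =>  z = -1/(1.383) = -0.723066,  |z| = 0.723066.
Moduli of all roots: 0.7231.
All moduli strictly greater than 1? No.
Verdict: Not invertible.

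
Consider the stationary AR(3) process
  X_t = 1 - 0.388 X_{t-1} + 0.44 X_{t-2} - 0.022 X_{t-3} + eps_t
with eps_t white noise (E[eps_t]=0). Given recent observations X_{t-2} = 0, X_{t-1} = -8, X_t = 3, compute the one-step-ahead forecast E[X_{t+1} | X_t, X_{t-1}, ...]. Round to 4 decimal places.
E[X_{t+1} \mid \mathcal F_t] = -3.6840

For an AR(p) model X_t = c + sum_i phi_i X_{t-i} + eps_t, the
one-step-ahead conditional mean is
  E[X_{t+1} | X_t, ...] = c + sum_i phi_i X_{t+1-i}.
Substitute known values:
  E[X_{t+1} | ...] = 1 + (-0.388) * (3) + (0.44) * (-8) + (-0.022) * (0)
                   = -3.6840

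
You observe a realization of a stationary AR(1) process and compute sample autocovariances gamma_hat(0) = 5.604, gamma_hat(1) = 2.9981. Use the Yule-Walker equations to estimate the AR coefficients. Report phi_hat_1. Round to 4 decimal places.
\hat\phi_{1} = 0.5350

The Yule-Walker equations for an AR(p) process read, in matrix form,
  Gamma_p phi = r_p,   with   (Gamma_p)_{ij} = gamma(|i - j|),
                       (r_p)_i = gamma(i),   i,j = 1..p.
Substitute the sample gammas (Toeplitz matrix and right-hand side of size 1):
  Gamma_p = [[5.604]]
  r_p     = [2.9981]
With p = 1 this is the single equation gamma(0) phi_1 = gamma(1):
  phi_hat_1 = gamma(1) / gamma(0) = 2.9981 / 5.604 = 0.5350.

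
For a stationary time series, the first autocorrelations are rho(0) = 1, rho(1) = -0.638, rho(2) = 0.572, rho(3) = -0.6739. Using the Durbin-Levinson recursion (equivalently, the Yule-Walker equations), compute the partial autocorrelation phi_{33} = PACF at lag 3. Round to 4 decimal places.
\phi_{33} = -0.4259

The PACF at lag k is phi_{kk}, the last component of the solution
to the Yule-Walker system G_k phi = r_k where
  (G_k)_{ij} = rho(|i - j|), (r_k)_i = rho(i), i,j = 1..k.
Equivalently, Durbin-Levinson gives phi_{kk} iteratively:
  phi_{11} = rho(1)
  phi_{kk} = [rho(k) - sum_{j=1..k-1} phi_{k-1,j} rho(k-j)]
            / [1 - sum_{j=1..k-1} phi_{k-1,j} rho(j)],
  phi_{k,j} = phi_{k-1,j} - phi_{kk} phi_{k-1,k-j},  j = 1..k-1.
Step k = 1:
  phi_11 = rho(1) = -0.638.
Step k = 2:
  phi_22 = [rho(2) - phi_11 rho(1)] / [1 - phi_11 rho(1)] = [0.572 - (-0.638)(-0.638)] / [1 - (-0.638)(-0.638)]
         = 0.164956 / 0.592956 = 0.278193.
  Update: phi_21 = phi_11 - phi_22 phi_11 = -0.638 - (0.278193)(-0.638) = -0.460513.
Step k = 3:
  phi_33 = [rho(3) - phi_21 rho(2) - phi_22 rho(1)] / [1 - phi_21 rho(1) - phi_22 rho(2)]
    numerator   = -0.6739 - (-0.460513)(0.572) - (0.278193)(-0.638) = -0.2329996
    denominator = 1 - (-0.460513)(-0.638) - (0.278193)(0.572) = 0.54706645
  phi_33 = -0.2329996 / 0.54706645 = -0.4259.
Therefore phi_{33} = -0.4259.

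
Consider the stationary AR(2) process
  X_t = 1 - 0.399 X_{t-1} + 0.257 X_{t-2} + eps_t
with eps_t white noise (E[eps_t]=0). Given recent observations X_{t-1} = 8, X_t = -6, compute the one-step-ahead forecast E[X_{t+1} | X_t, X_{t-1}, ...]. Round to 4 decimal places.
E[X_{t+1} \mid \mathcal F_t] = 5.4500

For an AR(p) model X_t = c + sum_i phi_i X_{t-i} + eps_t, the
one-step-ahead conditional mean is
  E[X_{t+1} | X_t, ...] = c + sum_i phi_i X_{t+1-i}.
Substitute known values:
  E[X_{t+1} | ...] = 1 + (-0.399) * (-6) + (0.257) * (8)
                   = 5.4500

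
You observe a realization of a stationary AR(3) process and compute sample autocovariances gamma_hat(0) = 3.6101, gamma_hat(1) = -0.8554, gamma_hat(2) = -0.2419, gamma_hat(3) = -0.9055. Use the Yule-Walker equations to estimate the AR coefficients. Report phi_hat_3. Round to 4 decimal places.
\hat\phi_{3} = -0.3230

The Yule-Walker equations for an AR(p) process read, in matrix form,
  Gamma_p phi = r_p,   with   (Gamma_p)_{ij} = gamma(|i - j|),
                       (r_p)_i = gamma(i),   i,j = 1..p.
Substitute the sample gammas (Toeplitz matrix and right-hand side of size 3):
  Gamma_p = [[3.6101, -0.8554, -0.2419], [-0.8554, 3.6101, -0.8554], [-0.2419, -0.8554, 3.6101]]
  r_p     = [-0.8554, -0.2419, -0.9055]
Written out (R1..R3):
  (R1) 3.6101 phi_1 - 0.8554 phi_2 - 0.2419 phi_3 = -0.8554
  (R2) -0.8554 phi_1 + 3.6101 phi_2 - 0.8554 phi_3 = -0.2419
  (R3) -0.2419 phi_1 - 0.8554 phi_2 + 3.6101 phi_3 = -0.9055
Gaussian elimination:
  R2 <- R2 - (-0.8554/3.6101) R1 = R2 - (-0.236946) R1:  3.407416 phi_2 - 0.912717 phi_3 = -0.444584
  R3 <- R3 - (-0.2419/3.6101) R1 = R3 - (-0.067006) R1:  -0.912717 phi_2 + 3.593891 phi_3 = -0.962817
  R3 <- R3 - (-0.912717/3.407416) R2 = R3 - (-0.267862) R2:  3.349409 phi_3 = -1.081904
Back-substitution:
  phi_hat_3 = -1.081904 / 3.349409 = -0.323014
  phi_hat_2 = (-0.444584 - (-0.912717)(-0.323014)) / 3.407416 = -0.216998
  phi_hat_1 = (-0.8554 - (-0.8554)(-0.216998) - (-0.2419)(-0.323014)) / 3.6101 = -0.310007
So phi_hat = [-0.3100, -0.2170, -0.3230].
Therefore phi_hat_3 = -0.3230.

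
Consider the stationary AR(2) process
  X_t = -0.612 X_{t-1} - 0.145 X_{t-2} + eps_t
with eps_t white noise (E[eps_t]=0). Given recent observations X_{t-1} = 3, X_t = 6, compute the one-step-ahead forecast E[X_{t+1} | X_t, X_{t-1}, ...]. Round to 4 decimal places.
E[X_{t+1} \mid \mathcal F_t] = -4.1070

For an AR(p) model X_t = c + sum_i phi_i X_{t-i} + eps_t, the
one-step-ahead conditional mean is
  E[X_{t+1} | X_t, ...] = c + sum_i phi_i X_{t+1-i}.
Substitute known values:
  E[X_{t+1} | ...] = (-0.612) * (6) + (-0.145) * (3)
                   = -4.1070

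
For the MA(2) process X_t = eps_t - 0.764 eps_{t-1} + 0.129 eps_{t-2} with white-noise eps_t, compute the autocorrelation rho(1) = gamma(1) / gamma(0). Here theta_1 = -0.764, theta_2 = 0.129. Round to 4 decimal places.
\rho(1) = -0.5390

For an MA(q) process with theta_0 = 1, the autocovariance is
  gamma(k) = sigma^2 * sum_{i=0..q-k} theta_i * theta_{i+k},
and rho(k) = gamma(k) / gamma(0). Sigma^2 cancels.
  numerator   = (1)*(-0.764) + (-0.764)*(0.129) = -0.862556.
  denominator = (1)^2 + (-0.764)^2 + (0.129)^2 = 1.600337.
  rho(1) = -0.862556 / 1.600337 = -0.5390.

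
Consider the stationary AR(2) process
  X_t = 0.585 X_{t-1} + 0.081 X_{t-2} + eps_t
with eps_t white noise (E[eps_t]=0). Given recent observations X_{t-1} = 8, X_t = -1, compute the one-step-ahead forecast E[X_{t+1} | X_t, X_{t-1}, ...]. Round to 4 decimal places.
E[X_{t+1} \mid \mathcal F_t] = 0.0630

For an AR(p) model X_t = c + sum_i phi_i X_{t-i} + eps_t, the
one-step-ahead conditional mean is
  E[X_{t+1} | X_t, ...] = c + sum_i phi_i X_{t+1-i}.
Substitute known values:
  E[X_{t+1} | ...] = (0.585) * (-1) + (0.081) * (8)
                   = 0.0630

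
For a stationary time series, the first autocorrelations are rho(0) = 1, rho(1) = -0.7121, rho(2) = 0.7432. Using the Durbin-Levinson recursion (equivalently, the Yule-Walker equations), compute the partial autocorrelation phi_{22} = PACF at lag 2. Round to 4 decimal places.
\phi_{22} = 0.4790

The PACF at lag k is phi_{kk}, the last component of the solution
to the Yule-Walker system G_k phi = r_k where
  (G_k)_{ij} = rho(|i - j|), (r_k)_i = rho(i), i,j = 1..k.
Equivalently, Durbin-Levinson gives phi_{kk} iteratively:
  phi_{11} = rho(1)
  phi_{kk} = [rho(k) - sum_{j=1..k-1} phi_{k-1,j} rho(k-j)]
            / [1 - sum_{j=1..k-1} phi_{k-1,j} rho(j)],
  phi_{k,j} = phi_{k-1,j} - phi_{kk} phi_{k-1,k-j},  j = 1..k-1.
Step k = 1:
  phi_11 = rho(1) = -0.7121.
Step k = 2:
  phi_22 = [rho(2) - phi_11 rho(1)] / [1 - phi_11 rho(1)] = [0.7432 - (-0.7121)(-0.7121)] / [1 - (-0.7121)(-0.7121)]
         = 0.23611359 / 0.49291359 = 0.479.
Therefore phi_{22} = 0.4790.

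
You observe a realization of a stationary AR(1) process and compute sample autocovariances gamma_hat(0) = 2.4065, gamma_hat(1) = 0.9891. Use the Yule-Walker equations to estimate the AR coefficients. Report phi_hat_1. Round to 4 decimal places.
\hat\phi_{1} = 0.4110

The Yule-Walker equations for an AR(p) process read, in matrix form,
  Gamma_p phi = r_p,   with   (Gamma_p)_{ij} = gamma(|i - j|),
                       (r_p)_i = gamma(i),   i,j = 1..p.
Substitute the sample gammas (Toeplitz matrix and right-hand side of size 1):
  Gamma_p = [[2.4065]]
  r_p     = [0.9891]
With p = 1 this is the single equation gamma(0) phi_1 = gamma(1):
  phi_hat_1 = gamma(1) / gamma(0) = 0.9891 / 2.4065 = 0.4110.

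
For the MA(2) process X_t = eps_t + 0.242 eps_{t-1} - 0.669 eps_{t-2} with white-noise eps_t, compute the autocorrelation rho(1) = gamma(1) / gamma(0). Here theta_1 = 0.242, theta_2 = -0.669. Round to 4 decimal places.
\rho(1) = 0.0532

For an MA(q) process with theta_0 = 1, the autocovariance is
  gamma(k) = sigma^2 * sum_{i=0..q-k} theta_i * theta_{i+k},
and rho(k) = gamma(k) / gamma(0). Sigma^2 cancels.
  numerator   = (1)*(0.242) + (0.242)*(-0.669) = 0.080102.
  denominator = (1)^2 + (0.242)^2 + (-0.669)^2 = 1.506125.
  rho(1) = 0.080102 / 1.506125 = 0.0532.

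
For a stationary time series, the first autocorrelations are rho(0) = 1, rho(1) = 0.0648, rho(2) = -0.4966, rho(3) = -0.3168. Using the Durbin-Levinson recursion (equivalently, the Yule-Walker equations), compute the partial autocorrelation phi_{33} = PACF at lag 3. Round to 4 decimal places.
\phi_{33} = -0.3170

The PACF at lag k is phi_{kk}, the last component of the solution
to the Yule-Walker system G_k phi = r_k where
  (G_k)_{ij} = rho(|i - j|), (r_k)_i = rho(i), i,j = 1..k.
Equivalently, Durbin-Levinson gives phi_{kk} iteratively:
  phi_{11} = rho(1)
  phi_{kk} = [rho(k) - sum_{j=1..k-1} phi_{k-1,j} rho(k-j)]
            / [1 - sum_{j=1..k-1} phi_{k-1,j} rho(j)],
  phi_{k,j} = phi_{k-1,j} - phi_{kk} phi_{k-1,k-j},  j = 1..k-1.
Step k = 1:
  phi_11 = rho(1) = 0.0648.
Step k = 2:
  phi_22 = [rho(2) - phi_11 rho(1)] / [1 - phi_11 rho(1)] = [-0.4966 - (0.0648)(0.0648)] / [1 - (0.0648)(0.0648)]
         = -0.50079904 / 0.99580096 = -0.502911.
  Update: phi_21 = phi_11 - phi_22 phi_11 = 0.0648 - (-0.502911)(0.0648) = 0.097389.
Step k = 3:
  phi_33 = [rho(3) - phi_21 rho(2) - phi_22 rho(1)] / [1 - phi_21 rho(1) - phi_22 rho(2)]
    numerator   = -0.3168 - (0.097389)(-0.4966) - (-0.502911)(0.0648) = -0.23584819
    denominator = 1 - (0.097389)(0.0648) - (-0.502911)(-0.4966) = 0.74394372
  phi_33 = -0.23584819 / 0.74394372 = -0.317.
Therefore phi_{33} = -0.3170.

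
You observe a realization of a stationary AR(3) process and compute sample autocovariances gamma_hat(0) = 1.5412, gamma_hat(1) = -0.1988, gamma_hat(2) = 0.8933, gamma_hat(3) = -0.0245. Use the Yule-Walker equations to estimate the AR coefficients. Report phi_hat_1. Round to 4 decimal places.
\hat\phi_{1} = -0.1330

The Yule-Walker equations for an AR(p) process read, in matrix form,
  Gamma_p phi = r_p,   with   (Gamma_p)_{ij} = gamma(|i - j|),
                       (r_p)_i = gamma(i),   i,j = 1..p.
Substitute the sample gammas (Toeplitz matrix and right-hand side of size 3):
  Gamma_p = [[1.5412, -0.1988, 0.8933], [-0.1988, 1.5412, -0.1988], [0.8933, -0.1988, 1.5412]]
  r_p     = [-0.1988, 0.8933, -0.0245]
Written out (R1..R3):
  (R1) 1.5412 phi_1 - 0.1988 phi_2 + 0.8933 phi_3 = -0.1988
  (R2) -0.1988 phi_1 + 1.5412 phi_2 - 0.1988 phi_3 = 0.8933
  (R3) 0.8933 phi_1 - 0.1988 phi_2 + 1.5412 phi_3 = -0.0245
Gaussian elimination:
  R2 <- R2 - (-0.1988/1.5412) R1 = R2 - (-0.12899) R1:  1.515557 phi_2 - 0.083573 phi_3 = 0.867657
  R3 <- R3 - (0.8933/1.5412) R1 = R3 - (0.579613) R1:  -0.083573 phi_2 + 1.023431 phi_3 = 0.090727
  R3 <- R3 - (-0.083573/1.515557) R2 = R3 - (-0.055143) R2:  1.018823 phi_3 = 0.138573
Back-substitution:
  phi_hat_3 = 0.138573 / 1.018823 = 0.136012
  phi_hat_2 = (0.867657 - (-0.083573)(0.136012)) / 1.515557 = 0.580001
  phi_hat_1 = (-0.1988 - (-0.1988)(0.580001) - (0.8933)(0.136012)) / 1.5412 = -0.133011
So phi_hat = [-0.1330, 0.5800, 0.1360].
Therefore phi_hat_1 = -0.1330.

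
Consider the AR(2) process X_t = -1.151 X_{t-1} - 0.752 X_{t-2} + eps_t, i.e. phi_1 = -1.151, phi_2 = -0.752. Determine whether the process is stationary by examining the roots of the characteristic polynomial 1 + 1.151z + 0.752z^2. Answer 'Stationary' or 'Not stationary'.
\text{Stationary}

The AR(p) characteristic polynomial is P(z) = 1 + 1.151z + 0.752z^2.
Stationarity requires all roots to lie outside the unit circle, i.e. |z| > 1 for every root.
Set 1 + (1.151) z + (0.752) z^2 = 0, i.e. a z^2 + b z + c = 0 with a = 0.752, b = 1.151, c = 1.
Discriminant D = b^2 - 4ac = (1.151)^2 - 4*(0.752)*1 = 1.324801 - (3.008) = -1.683199.
D < 0, so the roots are the complex-conjugate pair z = (-b +/- i sqrt(-D)) / (2a) = -0.7653 +/- 0.8626i.
For a conjugate pair |z|^2 = z * conj(z) = (product of roots) = c/a = 1/(0.752) = 1.329787, so |z| = sqrt(1.329787) = 1.1532 for both roots.
Moduli of all roots: 1.1532, 1.1532.
All moduli strictly greater than 1? Yes.
Verdict: Stationary.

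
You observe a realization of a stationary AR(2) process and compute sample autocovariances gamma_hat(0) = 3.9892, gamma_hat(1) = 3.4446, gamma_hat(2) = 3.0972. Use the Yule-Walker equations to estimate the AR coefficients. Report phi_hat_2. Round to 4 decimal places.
\hat\phi_{2} = 0.1211

The Yule-Walker equations for an AR(p) process read, in matrix form,
  Gamma_p phi = r_p,   with   (Gamma_p)_{ij} = gamma(|i - j|),
                       (r_p)_i = gamma(i),   i,j = 1..p.
Substitute the sample gammas (Toeplitz matrix and right-hand side of size 2):
  Gamma_p = [[3.9892, 3.4446], [3.4446, 3.9892]]
  r_p     = [3.4446, 3.0972]
Written out:
  3.9892 phi_1 + 3.4446 phi_2 = 3.4446
  3.4446 phi_1 + 3.9892 phi_2 = 3.0972
Solve by Cramer's rule:
  det = gamma(0)^2 - gamma(1)^2 = (3.9892)^2 - (3.4446)^2 = 15.91371664 - 11.86526916 = 4.04844748
  phi_hat_1 = [gamma(1) gamma(0) - gamma(1) gamma(2)] / det = [(3.4446)(3.9892) - (3.4446)(3.0972)] / 4.04844748 = 3.0725832 / 4.04844748 = 0.759
  phi_hat_2 = [gamma(0) gamma(2) - gamma(1)^2] / det = [(3.9892)(3.0972) - (3.4446)^2] / 4.04844748 = 0.49008108 / 4.04844748 = 0.1211
So phi_hat = [0.7590, 0.1211].
Therefore phi_hat_2 = 0.1211.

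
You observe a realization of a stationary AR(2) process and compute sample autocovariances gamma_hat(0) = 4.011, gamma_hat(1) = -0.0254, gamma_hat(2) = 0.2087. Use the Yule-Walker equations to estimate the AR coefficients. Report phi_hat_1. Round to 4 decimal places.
\hat\phi_{1} = -0.0060

The Yule-Walker equations for an AR(p) process read, in matrix form,
  Gamma_p phi = r_p,   with   (Gamma_p)_{ij} = gamma(|i - j|),
                       (r_p)_i = gamma(i),   i,j = 1..p.
Substitute the sample gammas (Toeplitz matrix and right-hand side of size 2):
  Gamma_p = [[4.011, -0.0254], [-0.0254, 4.011]]
  r_p     = [-0.0254, 0.2087]
Written out:
  4.011 phi_1 - 0.0254 phi_2 = -0.0254
  -0.0254 phi_1 + 4.011 phi_2 = 0.2087
Solve by Cramer's rule:
  det = gamma(0)^2 - gamma(1)^2 = (4.011)^2 - (-0.0254)^2 = 16.088121 - 0.00064516 = 16.08747584
  phi_hat_1 = [gamma(1) gamma(0) - gamma(1) gamma(2)] / det = [(-0.0254)(4.011) - (-0.0254)(0.2087)] / 16.08747584 = -0.09657842 / 16.08747584 = -0.006
  phi_hat_2 = [gamma(0) gamma(2) - gamma(1)^2] / det = [(4.011)(0.2087) - (-0.0254)^2] / 16.08747584 = 0.83645054 / 16.08747584 = 0.052
So phi_hat = [-0.0060, 0.0520].
Therefore phi_hat_1 = -0.0060.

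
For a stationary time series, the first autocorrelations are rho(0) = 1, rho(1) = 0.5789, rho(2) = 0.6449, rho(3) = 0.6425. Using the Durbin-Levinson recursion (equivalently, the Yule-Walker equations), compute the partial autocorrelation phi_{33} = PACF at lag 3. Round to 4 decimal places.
\phi_{33} = 0.3331

The PACF at lag k is phi_{kk}, the last component of the solution
to the Yule-Walker system G_k phi = r_k where
  (G_k)_{ij} = rho(|i - j|), (r_k)_i = rho(i), i,j = 1..k.
Equivalently, Durbin-Levinson gives phi_{kk} iteratively:
  phi_{11} = rho(1)
  phi_{kk} = [rho(k) - sum_{j=1..k-1} phi_{k-1,j} rho(k-j)]
            / [1 - sum_{j=1..k-1} phi_{k-1,j} rho(j)],
  phi_{k,j} = phi_{k-1,j} - phi_{kk} phi_{k-1,k-j},  j = 1..k-1.
Step k = 1:
  phi_11 = rho(1) = 0.5789.
Step k = 2:
  phi_22 = [rho(2) - phi_11 rho(1)] / [1 - phi_11 rho(1)] = [0.6449 - (0.5789)(0.5789)] / [1 - (0.5789)(0.5789)]
         = 0.30977479 / 0.66487479 = 0.465914.
  Update: phi_21 = phi_11 - phi_22 phi_11 = 0.5789 - (0.465914)(0.5789) = 0.309182.
Step k = 3:
  phi_33 = [rho(3) - phi_21 rho(2) - phi_22 rho(1)] / [1 - phi_21 rho(1) - phi_22 rho(2)]
    numerator   = 0.6425 - (0.309182)(0.6449) - (0.465914)(0.5789) = 0.17339057
    denominator = 1 - (0.309182)(0.5789) - (0.465914)(0.6449) = 0.52054623
  phi_33 = 0.17339057 / 0.52054623 = 0.3331.
Therefore phi_{33} = 0.3331.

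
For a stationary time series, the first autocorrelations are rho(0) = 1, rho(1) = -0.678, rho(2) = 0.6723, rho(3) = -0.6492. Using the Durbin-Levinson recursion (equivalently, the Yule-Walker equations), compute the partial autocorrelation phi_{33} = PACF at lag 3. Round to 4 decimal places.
\phi_{33} = -0.2320

The PACF at lag k is phi_{kk}, the last component of the solution
to the Yule-Walker system G_k phi = r_k where
  (G_k)_{ij} = rho(|i - j|), (r_k)_i = rho(i), i,j = 1..k.
Equivalently, Durbin-Levinson gives phi_{kk} iteratively:
  phi_{11} = rho(1)
  phi_{kk} = [rho(k) - sum_{j=1..k-1} phi_{k-1,j} rho(k-j)]
            / [1 - sum_{j=1..k-1} phi_{k-1,j} rho(j)],
  phi_{k,j} = phi_{k-1,j} - phi_{kk} phi_{k-1,k-j},  j = 1..k-1.
Step k = 1:
  phi_11 = rho(1) = -0.678.
Step k = 2:
  phi_22 = [rho(2) - phi_11 rho(1)] / [1 - phi_11 rho(1)] = [0.6723 - (-0.678)(-0.678)] / [1 - (-0.678)(-0.678)]
         = 0.212616 / 0.540316 = 0.393503.
  Update: phi_21 = phi_11 - phi_22 phi_11 = -0.678 - (0.393503)(-0.678) = -0.411205.
Step k = 3:
  phi_33 = [rho(3) - phi_21 rho(2) - phi_22 rho(1)] / [1 - phi_21 rho(1) - phi_22 rho(2)]
    numerator   = -0.6492 - (-0.411205)(0.6723) - (0.393503)(-0.678) = -0.10595185
    denominator = 1 - (-0.411205)(-0.678) - (0.393503)(0.6723) = 0.45665095
  phi_33 = -0.10595185 / 0.45665095 = -0.232.
Therefore phi_{33} = -0.2320.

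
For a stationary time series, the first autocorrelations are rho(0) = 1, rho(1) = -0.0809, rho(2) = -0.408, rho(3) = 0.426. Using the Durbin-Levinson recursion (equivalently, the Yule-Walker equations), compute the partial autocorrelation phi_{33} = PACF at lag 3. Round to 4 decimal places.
\phi_{33} = 0.4211

The PACF at lag k is phi_{kk}, the last component of the solution
to the Yule-Walker system G_k phi = r_k where
  (G_k)_{ij} = rho(|i - j|), (r_k)_i = rho(i), i,j = 1..k.
Equivalently, Durbin-Levinson gives phi_{kk} iteratively:
  phi_{11} = rho(1)
  phi_{kk} = [rho(k) - sum_{j=1..k-1} phi_{k-1,j} rho(k-j)]
            / [1 - sum_{j=1..k-1} phi_{k-1,j} rho(j)],
  phi_{k,j} = phi_{k-1,j} - phi_{kk} phi_{k-1,k-j},  j = 1..k-1.
Step k = 1:
  phi_11 = rho(1) = -0.0809.
Step k = 2:
  phi_22 = [rho(2) - phi_11 rho(1)] / [1 - phi_11 rho(1)] = [-0.408 - (-0.0809)(-0.0809)] / [1 - (-0.0809)(-0.0809)]
         = -0.41454481 / 0.99345519 = -0.417276.
  Update: phi_21 = phi_11 - phi_22 phi_11 = -0.0809 - (-0.417276)(-0.0809) = -0.114658.
Step k = 3:
  phi_33 = [rho(3) - phi_21 rho(2) - phi_22 rho(1)] / [1 - phi_21 rho(1) - phi_22 rho(2)]
    numerator   = 0.426 - (-0.114658)(-0.408) - (-0.417276)(-0.0809) = 0.34546208
    denominator = 1 - (-0.114658)(-0.0809) - (-0.417276)(-0.408) = 0.82047567
  phi_33 = 0.34546208 / 0.82047567 = 0.4211.
Therefore phi_{33} = 0.4211.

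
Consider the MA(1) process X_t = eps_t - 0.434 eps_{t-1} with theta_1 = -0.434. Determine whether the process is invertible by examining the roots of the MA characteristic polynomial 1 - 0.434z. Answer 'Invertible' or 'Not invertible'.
\text{Invertible}

The MA(q) characteristic polynomial is P(z) = 1 - 0.434z.
Invertibility requires all roots to lie outside the unit circle, i.e. |z| > 1 for every root.
This is linear in z: 1 + (-0.434) z = 0  =>  z = -1/(-0.434) = 2.304147,  |z| = 2.304147.
Moduli of all roots: 2.3041.
All moduli strictly greater than 1? Yes.
Verdict: Invertible.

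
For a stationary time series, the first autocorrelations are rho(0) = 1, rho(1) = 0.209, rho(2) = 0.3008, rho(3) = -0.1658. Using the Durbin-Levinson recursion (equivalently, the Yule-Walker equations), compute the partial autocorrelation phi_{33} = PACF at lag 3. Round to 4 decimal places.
\phi_{33} = -0.3020

The PACF at lag k is phi_{kk}, the last component of the solution
to the Yule-Walker system G_k phi = r_k where
  (G_k)_{ij} = rho(|i - j|), (r_k)_i = rho(i), i,j = 1..k.
Equivalently, Durbin-Levinson gives phi_{kk} iteratively:
  phi_{11} = rho(1)
  phi_{kk} = [rho(k) - sum_{j=1..k-1} phi_{k-1,j} rho(k-j)]
            / [1 - sum_{j=1..k-1} phi_{k-1,j} rho(j)],
  phi_{k,j} = phi_{k-1,j} - phi_{kk} phi_{k-1,k-j},  j = 1..k-1.
Step k = 1:
  phi_11 = rho(1) = 0.209.
Step k = 2:
  phi_22 = [rho(2) - phi_11 rho(1)] / [1 - phi_11 rho(1)] = [0.3008 - (0.209)(0.209)] / [1 - (0.209)(0.209)]
         = 0.257119 / 0.956319 = 0.268863.
  Update: phi_21 = phi_11 - phi_22 phi_11 = 0.209 - (0.268863)(0.209) = 0.152808.
Step k = 3:
  phi_33 = [rho(3) - phi_21 rho(2) - phi_22 rho(1)] / [1 - phi_21 rho(1) - phi_22 rho(2)]
    numerator   = -0.1658 - (0.152808)(0.3008) - (0.268863)(0.209) = -0.26795693
    denominator = 1 - (0.152808)(0.209) - (0.268863)(0.3008) = 0.88718916
  phi_33 = -0.26795693 / 0.88718916 = -0.302.
Therefore phi_{33} = -0.3020.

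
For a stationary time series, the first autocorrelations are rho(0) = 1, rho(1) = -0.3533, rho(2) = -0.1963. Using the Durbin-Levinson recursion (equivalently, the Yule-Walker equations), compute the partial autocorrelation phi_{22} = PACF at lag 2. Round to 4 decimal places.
\phi_{22} = -0.3669

The PACF at lag k is phi_{kk}, the last component of the solution
to the Yule-Walker system G_k phi = r_k where
  (G_k)_{ij} = rho(|i - j|), (r_k)_i = rho(i), i,j = 1..k.
Equivalently, Durbin-Levinson gives phi_{kk} iteratively:
  phi_{11} = rho(1)
  phi_{kk} = [rho(k) - sum_{j=1..k-1} phi_{k-1,j} rho(k-j)]
            / [1 - sum_{j=1..k-1} phi_{k-1,j} rho(j)],
  phi_{k,j} = phi_{k-1,j} - phi_{kk} phi_{k-1,k-j},  j = 1..k-1.
Step k = 1:
  phi_11 = rho(1) = -0.3533.
Step k = 2:
  phi_22 = [rho(2) - phi_11 rho(1)] / [1 - phi_11 rho(1)] = [-0.1963 - (-0.3533)(-0.3533)] / [1 - (-0.3533)(-0.3533)]
         = -0.32112089 / 0.87517911 = -0.3669.
Therefore phi_{22} = -0.3669.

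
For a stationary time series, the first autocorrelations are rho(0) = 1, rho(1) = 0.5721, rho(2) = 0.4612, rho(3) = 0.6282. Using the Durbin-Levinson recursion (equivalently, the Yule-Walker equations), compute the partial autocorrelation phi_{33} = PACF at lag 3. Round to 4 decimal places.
\phi_{33} = 0.4690

The PACF at lag k is phi_{kk}, the last component of the solution
to the Yule-Walker system G_k phi = r_k where
  (G_k)_{ij} = rho(|i - j|), (r_k)_i = rho(i), i,j = 1..k.
Equivalently, Durbin-Levinson gives phi_{kk} iteratively:
  phi_{11} = rho(1)
  phi_{kk} = [rho(k) - sum_{j=1..k-1} phi_{k-1,j} rho(k-j)]
            / [1 - sum_{j=1..k-1} phi_{k-1,j} rho(j)],
  phi_{k,j} = phi_{k-1,j} - phi_{kk} phi_{k-1,k-j},  j = 1..k-1.
Step k = 1:
  phi_11 = rho(1) = 0.5721.
Step k = 2:
  phi_22 = [rho(2) - phi_11 rho(1)] / [1 - phi_11 rho(1)] = [0.4612 - (0.5721)(0.5721)] / [1 - (0.5721)(0.5721)]
         = 0.13390159 / 0.67270159 = 0.199051.
  Update: phi_21 = phi_11 - phi_22 phi_11 = 0.5721 - (0.199051)(0.5721) = 0.458223.
Step k = 3:
  phi_33 = [rho(3) - phi_21 rho(2) - phi_22 rho(1)] / [1 - phi_21 rho(1) - phi_22 rho(2)]
    numerator   = 0.6282 - (0.458223)(0.4612) - (0.199051)(0.5721) = 0.30299066
    denominator = 1 - (0.458223)(0.5721) - (0.199051)(0.4612) = 0.64604841
  phi_33 = 0.30299066 / 0.64604841 = 0.469.
Therefore phi_{33} = 0.4690.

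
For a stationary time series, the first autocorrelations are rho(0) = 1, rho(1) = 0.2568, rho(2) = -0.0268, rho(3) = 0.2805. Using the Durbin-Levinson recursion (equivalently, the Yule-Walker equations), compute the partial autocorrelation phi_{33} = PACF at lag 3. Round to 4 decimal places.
\phi_{33} = 0.3390

The PACF at lag k is phi_{kk}, the last component of the solution
to the Yule-Walker system G_k phi = r_k where
  (G_k)_{ij} = rho(|i - j|), (r_k)_i = rho(i), i,j = 1..k.
Equivalently, Durbin-Levinson gives phi_{kk} iteratively:
  phi_{11} = rho(1)
  phi_{kk} = [rho(k) - sum_{j=1..k-1} phi_{k-1,j} rho(k-j)]
            / [1 - sum_{j=1..k-1} phi_{k-1,j} rho(j)],
  phi_{k,j} = phi_{k-1,j} - phi_{kk} phi_{k-1,k-j},  j = 1..k-1.
Step k = 1:
  phi_11 = rho(1) = 0.2568.
Step k = 2:
  phi_22 = [rho(2) - phi_11 rho(1)] / [1 - phi_11 rho(1)] = [-0.0268 - (0.2568)(0.2568)] / [1 - (0.2568)(0.2568)]
         = -0.09274624 / 0.93405376 = -0.099294.
  Update: phi_21 = phi_11 - phi_22 phi_11 = 0.2568 - (-0.099294)(0.2568) = 0.282299.
Step k = 3:
  phi_33 = [rho(3) - phi_21 rho(2) - phi_22 rho(1)] / [1 - phi_21 rho(1) - phi_22 rho(2)]
    numerator   = 0.2805 - (0.282299)(-0.0268) - (-0.099294)(0.2568) = 0.31356439
    denominator = 1 - (0.282299)(0.2568) - (-0.099294)(-0.0268) = 0.92484458
  phi_33 = 0.31356439 / 0.92484458 = 0.339.
Therefore phi_{33} = 0.3390.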